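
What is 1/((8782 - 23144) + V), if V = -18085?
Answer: -1/32447 ≈ -3.0820e-5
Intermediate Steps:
1/((8782 - 23144) + V) = 1/((8782 - 23144) - 18085) = 1/(-14362 - 18085) = 1/(-32447) = -1/32447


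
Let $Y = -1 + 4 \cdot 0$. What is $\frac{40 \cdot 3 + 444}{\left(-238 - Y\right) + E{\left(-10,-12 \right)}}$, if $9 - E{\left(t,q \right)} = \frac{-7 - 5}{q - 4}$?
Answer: $- \frac{752}{305} \approx -2.4656$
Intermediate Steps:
$Y = -1$ ($Y = -1 + 0 = -1$)
$E{\left(t,q \right)} = 9 + \frac{12}{-4 + q}$ ($E{\left(t,q \right)} = 9 - \frac{-7 - 5}{q - 4} = 9 - - \frac{12}{-4 + q} = 9 + \frac{12}{-4 + q}$)
$\frac{40 \cdot 3 + 444}{\left(-238 - Y\right) + E{\left(-10,-12 \right)}} = \frac{40 \cdot 3 + 444}{\left(-238 - -1\right) + \frac{3 \left(-8 + 3 \left(-12\right)\right)}{-4 - 12}} = \frac{120 + 444}{\left(-238 + 1\right) + \frac{3 \left(-8 - 36\right)}{-16}} = \frac{564}{-237 + 3 \left(- \frac{1}{16}\right) \left(-44\right)} = \frac{564}{-237 + \frac{33}{4}} = \frac{564}{- \frac{915}{4}} = 564 \left(- \frac{4}{915}\right) = - \frac{752}{305}$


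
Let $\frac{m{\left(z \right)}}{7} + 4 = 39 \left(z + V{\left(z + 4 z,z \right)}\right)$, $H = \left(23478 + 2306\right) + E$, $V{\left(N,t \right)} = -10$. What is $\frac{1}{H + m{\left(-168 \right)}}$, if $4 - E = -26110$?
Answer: $\frac{1}{3276} \approx 0.00030525$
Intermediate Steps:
$E = 26114$ ($E = 4 - -26110 = 4 + 26110 = 26114$)
$H = 51898$ ($H = \left(23478 + 2306\right) + 26114 = 25784 + 26114 = 51898$)
$m{\left(z \right)} = -2758 + 273 z$ ($m{\left(z \right)} = -28 + 7 \cdot 39 \left(z - 10\right) = -28 + 7 \cdot 39 \left(-10 + z\right) = -28 + 7 \left(-390 + 39 z\right) = -28 + \left(-2730 + 273 z\right) = -2758 + 273 z$)
$\frac{1}{H + m{\left(-168 \right)}} = \frac{1}{51898 + \left(-2758 + 273 \left(-168\right)\right)} = \frac{1}{51898 - 48622} = \frac{1}{3276}$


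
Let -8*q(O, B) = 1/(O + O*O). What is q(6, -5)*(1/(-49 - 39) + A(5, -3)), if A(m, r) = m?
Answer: -439/29568 ≈ -0.014847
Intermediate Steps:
q(O, B) = -1/(8*(O + O²)) (q(O, B) = -1/(8*(O + O*O)) = -1/(8*(O + O²)))
q(6, -5)*(1/(-49 - 39) + A(5, -3)) = (-⅛/(6*(1 + 6)))*(1/(-49 - 39) + 5) = (-⅛*⅙/7)*(1/(-88) + 5) = (-⅛*⅙*⅐)*(-1/88 + 5) = -1/336*439/88 = -439/29568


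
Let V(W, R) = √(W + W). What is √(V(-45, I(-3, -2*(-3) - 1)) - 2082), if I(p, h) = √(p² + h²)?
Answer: √(-2082 + 3*I*√10) ≈ 0.104 + 45.629*I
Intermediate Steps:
I(p, h) = √(h² + p²)
V(W, R) = √2*√W (V(W, R) = √(2*W) = √2*√W)
√(V(-45, I(-3, -2*(-3) - 1)) - 2082) = √(√2*√(-45) - 2082) = √(√2*(3*I*√5) - 2082) = √(3*I*√10 - 2082) = √(-2082 + 3*I*√10)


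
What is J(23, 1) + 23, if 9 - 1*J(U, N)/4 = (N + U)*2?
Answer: -133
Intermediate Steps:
J(U, N) = 36 - 8*N - 8*U (J(U, N) = 36 - 4*(N + U)*2 = 36 - 4*(2*N + 2*U) = 36 + (-8*N - 8*U) = 36 - 8*N - 8*U)
J(23, 1) + 23 = (36 - 8*1 - 8*23) + 23 = (36 - 8 - 184) + 23 = -156 + 23 = -133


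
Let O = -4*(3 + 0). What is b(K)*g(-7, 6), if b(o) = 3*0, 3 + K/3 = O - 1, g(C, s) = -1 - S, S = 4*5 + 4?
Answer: 0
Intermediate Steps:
O = -12 (O = -4*3 = -12)
S = 24 (S = 20 + 4 = 24)
g(C, s) = -25 (g(C, s) = -1 - 1*24 = -1 - 24 = -25)
K = -48 (K = -9 + 3*(-12 - 1) = -9 + 3*(-13) = -9 - 39 = -48)
b(o) = 0
b(K)*g(-7, 6) = 0*(-25) = 0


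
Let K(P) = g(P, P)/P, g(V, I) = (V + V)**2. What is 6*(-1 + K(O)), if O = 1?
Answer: 18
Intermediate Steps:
g(V, I) = 4*V**2 (g(V, I) = (2*V)**2 = 4*V**2)
K(P) = 4*P (K(P) = (4*P**2)/P = 4*P)
6*(-1 + K(O)) = 6*(-1 + 4*1) = 6*(-1 + 4) = 6*3 = 18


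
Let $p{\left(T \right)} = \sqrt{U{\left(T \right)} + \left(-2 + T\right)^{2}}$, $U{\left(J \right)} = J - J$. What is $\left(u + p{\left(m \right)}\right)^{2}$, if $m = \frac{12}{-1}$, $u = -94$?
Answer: $6400$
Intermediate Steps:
$U{\left(J \right)} = 0$
$m = -12$ ($m = 12 \left(-1\right) = -12$)
$p{\left(T \right)} = \sqrt{\left(-2 + T\right)^{2}}$ ($p{\left(T \right)} = \sqrt{0 + \left(-2 + T\right)^{2}} = \sqrt{\left(-2 + T\right)^{2}}$)
$\left(u + p{\left(m \right)}\right)^{2} = \left(-94 + \sqrt{\left(-2 - 12\right)^{2}}\right)^{2} = \left(-94 + \sqrt{\left(-14\right)^{2}}\right)^{2} = \left(-94 + \sqrt{196}\right)^{2} = \left(-94 + 14\right)^{2} = \left(-80\right)^{2} = 6400$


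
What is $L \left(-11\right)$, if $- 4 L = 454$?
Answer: $\frac{2497}{2} \approx 1248.5$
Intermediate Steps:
$L = - \frac{227}{2}$ ($L = \left(- \frac{1}{4}\right) 454 = - \frac{227}{2} \approx -113.5$)
$L \left(-11\right) = \left(- \frac{227}{2}\right) \left(-11\right) = \frac{2497}{2}$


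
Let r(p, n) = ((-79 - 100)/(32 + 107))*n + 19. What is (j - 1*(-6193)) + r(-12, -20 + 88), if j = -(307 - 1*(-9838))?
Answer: -558859/139 ≈ -4020.6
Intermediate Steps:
j = -10145 (j = -(307 + 9838) = -1*10145 = -10145)
r(p, n) = 19 - 179*n/139 (r(p, n) = (-179/139)*n + 19 = (-179*1/139)*n + 19 = -179*n/139 + 19 = 19 - 179*n/139)
(j - 1*(-6193)) + r(-12, -20 + 88) = (-10145 - 1*(-6193)) + (19 - 179*(-20 + 88)/139) = (-10145 + 6193) + (19 - 179/139*68) = -3952 + (19 - 12172/139) = -3952 - 9531/139 = -558859/139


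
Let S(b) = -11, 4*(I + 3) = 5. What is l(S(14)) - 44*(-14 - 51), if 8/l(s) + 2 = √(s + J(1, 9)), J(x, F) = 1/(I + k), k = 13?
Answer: 1918340/671 - 24*I*√2455/671 ≈ 2858.9 - 1.7722*I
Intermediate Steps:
I = -7/4 (I = -3 + (¼)*5 = -3 + 5/4 = -7/4 ≈ -1.7500)
J(x, F) = 4/45 (J(x, F) = 1/(-7/4 + 13) = 1/(45/4) = 4/45)
l(s) = 8/(-2 + √(4/45 + s)) (l(s) = 8/(-2 + √(s + 4/45)) = 8/(-2 + √(4/45 + s)))
l(S(14)) - 44*(-14 - 51) = 120/(-30 + √5*√(4 + 45*(-11))) - 44*(-14 - 51) = 120/(-30 + √5*√(4 - 495)) - 44*(-65) = 120/(-30 + √5*√(-491)) + 2860 = 120/(-30 + √5*(I*√491)) + 2860 = 120/(-30 + I*√2455) + 2860 = 2860 + 120/(-30 + I*√2455)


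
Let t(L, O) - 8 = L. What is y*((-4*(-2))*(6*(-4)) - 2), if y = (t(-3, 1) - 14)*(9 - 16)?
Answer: -12222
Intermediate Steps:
t(L, O) = 8 + L
y = 63 (y = ((8 - 3) - 14)*(9 - 16) = (5 - 14)*(-7) = -9*(-7) = 63)
y*((-4*(-2))*(6*(-4)) - 2) = 63*((-4*(-2))*(6*(-4)) - 2) = 63*(8*(-24) - 2) = 63*(-192 - 2) = 63*(-194) = -12222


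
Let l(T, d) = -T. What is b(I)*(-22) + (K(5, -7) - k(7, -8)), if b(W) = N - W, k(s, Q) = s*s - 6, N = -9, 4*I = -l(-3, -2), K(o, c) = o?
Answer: 287/2 ≈ 143.50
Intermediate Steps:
I = -¾ (I = (-(-1)*(-3))/4 = (-1*3)/4 = (¼)*(-3) = -¾ ≈ -0.75000)
k(s, Q) = -6 + s² (k(s, Q) = s² - 6 = -6 + s²)
b(W) = -9 - W
b(I)*(-22) + (K(5, -7) - k(7, -8)) = (-9 - 1*(-¾))*(-22) + (5 - (-6 + 7²)) = (-9 + ¾)*(-22) + (5 - (-6 + 49)) = -33/4*(-22) + (5 - 1*43) = 363/2 + (5 - 43) = 363/2 - 38 = 287/2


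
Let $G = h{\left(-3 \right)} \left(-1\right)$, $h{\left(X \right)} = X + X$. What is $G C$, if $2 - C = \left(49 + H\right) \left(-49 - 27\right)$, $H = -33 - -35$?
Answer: $23268$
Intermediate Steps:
$H = 2$ ($H = -33 + 35 = 2$)
$h{\left(X \right)} = 2 X$
$G = 6$ ($G = 2 \left(-3\right) \left(-1\right) = \left(-6\right) \left(-1\right) = 6$)
$C = 3878$ ($C = 2 - \left(49 + 2\right) \left(-49 - 27\right) = 2 - 51 \left(-76\right) = 2 - -3876 = 2 + 3876 = 3878$)
$G C = 6 \cdot 3878 = 23268$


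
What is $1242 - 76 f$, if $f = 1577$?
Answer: $-118610$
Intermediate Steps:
$1242 - 76 f = 1242 - 119852 = -118610$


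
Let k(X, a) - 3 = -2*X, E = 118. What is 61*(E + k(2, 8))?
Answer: 7137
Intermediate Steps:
k(X, a) = 3 - 2*X
61*(E + k(2, 8)) = 61*(118 + (3 - 2*2)) = 61*(118 + (3 - 4)) = 61*(118 - 1) = 61*117 = 7137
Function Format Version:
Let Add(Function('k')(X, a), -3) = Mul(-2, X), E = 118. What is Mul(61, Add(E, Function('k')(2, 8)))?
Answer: 7137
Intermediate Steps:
Function('k')(X, a) = Add(3, Mul(-2, X))
Mul(61, Add(E, Function('k')(2, 8))) = Mul(61, Add(118, Add(3, Mul(-2, 2)))) = Mul(61, Add(118, Add(3, -4))) = Mul(61, Add(118, -1)) = Mul(61, 117) = 7137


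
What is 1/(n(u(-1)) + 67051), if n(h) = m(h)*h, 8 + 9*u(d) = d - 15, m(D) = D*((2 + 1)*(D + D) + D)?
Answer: 27/1806793 ≈ 1.4944e-5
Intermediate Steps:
m(D) = 7*D² (m(D) = D*(3*(2*D) + D) = D*(6*D + D) = D*(7*D) = 7*D²)
u(d) = -23/9 + d/9 (u(d) = -8/9 + (d - 15)/9 = -8/9 + (-15 + d)/9 = -8/9 + (-5/3 + d/9) = -23/9 + d/9)
n(h) = 7*h³ (n(h) = (7*h²)*h = 7*h³)
1/(n(u(-1)) + 67051) = 1/(7*(-23/9 + (⅑)*(-1))³ + 67051) = 1/(7*(-23/9 - ⅑)³ + 67051) = 1/(7*(-8/3)³ + 67051) = 1/(7*(-512/27) + 67051) = 1/(-3584/27 + 67051) = 1/(1806793/27) = 27/1806793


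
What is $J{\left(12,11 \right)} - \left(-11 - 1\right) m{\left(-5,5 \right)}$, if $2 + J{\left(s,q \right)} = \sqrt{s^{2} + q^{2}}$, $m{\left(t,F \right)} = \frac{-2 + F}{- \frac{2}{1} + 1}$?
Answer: $-38 + \sqrt{265} \approx -21.721$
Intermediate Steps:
$m{\left(t,F \right)} = 2 - F$ ($m{\left(t,F \right)} = \frac{-2 + F}{\left(-2\right) 1 + 1} = \frac{-2 + F}{-2 + 1} = \frac{-2 + F}{-1} = \left(-2 + F\right) \left(-1\right) = 2 - F$)
$J{\left(s,q \right)} = -2 + \sqrt{q^{2} + s^{2}}$ ($J{\left(s,q \right)} = -2 + \sqrt{s^{2} + q^{2}} = -2 + \sqrt{q^{2} + s^{2}}$)
$J{\left(12,11 \right)} - \left(-11 - 1\right) m{\left(-5,5 \right)} = \left(-2 + \sqrt{11^{2} + 12^{2}}\right) - \left(-11 - 1\right) \left(2 - 5\right) = \left(-2 + \sqrt{121 + 144}\right) - - 12 \left(2 - 5\right) = \left(-2 + \sqrt{265}\right) - \left(-12\right) \left(-3\right) = \left(-2 + \sqrt{265}\right) - 36 = -38 + \sqrt{265}$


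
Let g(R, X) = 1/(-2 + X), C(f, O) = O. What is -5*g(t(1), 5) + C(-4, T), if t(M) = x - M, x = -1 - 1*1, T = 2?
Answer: ⅓ ≈ 0.33333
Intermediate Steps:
x = -2 (x = -1 - 1 = -2)
t(M) = -2 - M
-5*g(t(1), 5) + C(-4, T) = -5/(-2 + 5) + 2 = -5/3 + 2 = ⅓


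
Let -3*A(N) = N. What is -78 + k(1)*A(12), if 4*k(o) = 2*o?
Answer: -80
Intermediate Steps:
A(N) = -N/3
k(o) = o/2 (k(o) = (2*o)/4 = o/2)
-78 + k(1)*A(12) = -78 + ((½)*1)*(-⅓*12) = -78 + (½)*(-4) = -78 - 2 = -80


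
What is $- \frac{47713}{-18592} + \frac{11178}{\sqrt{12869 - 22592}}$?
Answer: $\frac{47713}{18592} - \frac{3726 i \sqrt{9723}}{3241} \approx 2.5663 - 113.36 i$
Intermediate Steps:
$- \frac{47713}{-18592} + \frac{11178}{\sqrt{12869 - 22592}} = \left(-47713\right) \left(- \frac{1}{18592}\right) + \frac{11178}{\sqrt{-9723}} = \frac{47713}{18592} + \frac{11178}{i \sqrt{9723}} = \frac{47713}{18592} + 11178 \left(- \frac{i \sqrt{9723}}{9723}\right) = \frac{47713}{18592} - \frac{3726 i \sqrt{9723}}{3241}$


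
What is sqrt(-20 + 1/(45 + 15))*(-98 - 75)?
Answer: -173*I*sqrt(17985)/30 ≈ -773.36*I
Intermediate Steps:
sqrt(-20 + 1/(45 + 15))*(-98 - 75) = sqrt(-20 + 1/60)*(-173) = sqrt(-1199/60)*(-173) = (I*sqrt(17985)/30)*(-173) = -173*I*sqrt(17985)/30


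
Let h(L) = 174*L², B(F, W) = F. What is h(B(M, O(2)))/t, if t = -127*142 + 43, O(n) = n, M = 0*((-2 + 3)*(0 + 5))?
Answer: 0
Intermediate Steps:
M = 0 (M = 0*(1*5) = 0*5 = 0)
t = -17991 (t = -18034 + 43 = -17991)
h(B(M, O(2)))/t = (174*0²)/(-17991) = (174*0)*(-1/17991) = 0*(-1/17991) = 0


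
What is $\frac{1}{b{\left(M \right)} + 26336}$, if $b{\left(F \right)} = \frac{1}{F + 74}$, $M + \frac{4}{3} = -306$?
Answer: $\frac{700}{18435197} \approx 3.7971 \cdot 10^{-5}$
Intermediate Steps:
$M = - \frac{922}{3}$ ($M = - \frac{4}{3} - 306 = - \frac{922}{3} \approx -307.33$)
$b{\left(F \right)} = \frac{1}{74 + F}$
$\frac{1}{b{\left(M \right)} + 26336} = \frac{1}{\frac{1}{74 - \frac{922}{3}} + 26336} = \frac{1}{\frac{1}{- \frac{700}{3}} + 26336} = \frac{1}{- \frac{3}{700} + 26336} = \frac{1}{\frac{18435197}{700}} = \frac{700}{18435197}$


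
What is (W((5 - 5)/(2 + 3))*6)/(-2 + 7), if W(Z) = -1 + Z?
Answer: -6/5 ≈ -1.2000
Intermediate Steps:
(W((5 - 5)/(2 + 3))*6)/(-2 + 7) = ((-1 + (5 - 5)/(2 + 3))*6)/(-2 + 7) = ((-1 + 0/5)*6)/5 = ((-1 + 0*(⅕))*6)*(⅕) = ((-1 + 0)*6)*(⅕) = -1*6*(⅕) = -6*⅕ = -6/5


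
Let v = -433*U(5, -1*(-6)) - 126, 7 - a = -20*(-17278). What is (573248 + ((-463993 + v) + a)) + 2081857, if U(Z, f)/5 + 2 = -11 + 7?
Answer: 1858423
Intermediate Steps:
U(Z, f) = -30 (U(Z, f) = -10 + 5*(-11 + 7) = -10 + 5*(-4) = -10 - 20 = -30)
a = -345553 (a = 7 - (-20)*(-17278) = 7 - 1*345560 = 7 - 345560 = -345553)
v = 12864 (v = -433*(-30) - 126 = 12990 - 126 = 12864)
(573248 + ((-463993 + v) + a)) + 2081857 = (573248 + ((-463993 + 12864) - 345553)) + 2081857 = (573248 + (-451129 - 345553)) + 2081857 = (573248 - 796682) + 2081857 = -223434 + 2081857 = 1858423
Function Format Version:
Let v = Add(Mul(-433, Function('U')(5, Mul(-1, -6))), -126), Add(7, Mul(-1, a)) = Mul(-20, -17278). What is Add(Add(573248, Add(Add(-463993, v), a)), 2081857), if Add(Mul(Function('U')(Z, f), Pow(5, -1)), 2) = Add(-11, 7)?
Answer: 1858423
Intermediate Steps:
Function('U')(Z, f) = -30 (Function('U')(Z, f) = Add(-10, Mul(5, Add(-11, 7))) = Add(-10, Mul(5, -4)) = Add(-10, -20) = -30)
a = -345553 (a = Add(7, Mul(-1, Mul(-20, -17278))) = Add(7, Mul(-1, 345560)) = Add(7, -345560) = -345553)
v = 12864 (v = Add(Mul(-433, -30), -126) = Add(12990, -126) = 12864)
Add(Add(573248, Add(Add(-463993, v), a)), 2081857) = Add(Add(573248, Add(Add(-463993, 12864), -345553)), 2081857) = Add(Add(573248, Add(-451129, -345553)), 2081857) = Add(Add(573248, -796682), 2081857) = Add(-223434, 2081857) = 1858423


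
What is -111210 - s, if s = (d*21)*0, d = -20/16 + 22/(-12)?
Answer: -111210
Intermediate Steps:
d = -37/12 (d = -20*1/16 + 22*(-1/12) = -5/4 - 11/6 = -37/12 ≈ -3.0833)
s = 0 (s = -37/12*21*0 = -259/4*0 = 0)
-111210 - s = -111210 - 1*0 = -111210 + 0 = -111210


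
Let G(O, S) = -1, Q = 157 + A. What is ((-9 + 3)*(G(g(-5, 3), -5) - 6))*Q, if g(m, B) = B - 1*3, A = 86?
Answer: 10206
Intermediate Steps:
g(m, B) = -3 + B (g(m, B) = B - 3 = -3 + B)
Q = 243 (Q = 157 + 86 = 243)
((-9 + 3)*(G(g(-5, 3), -5) - 6))*Q = ((-9 + 3)*(-1 - 6))*243 = -6*(-7)*243 = 42*243 = 10206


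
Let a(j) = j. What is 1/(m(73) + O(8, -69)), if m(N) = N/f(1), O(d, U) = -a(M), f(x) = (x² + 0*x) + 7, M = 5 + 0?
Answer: 8/33 ≈ 0.24242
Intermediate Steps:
M = 5
f(x) = 7 + x² (f(x) = (x² + 0) + 7 = x² + 7 = 7 + x²)
O(d, U) = -5 (O(d, U) = -1*5 = -5)
m(N) = N/8 (m(N) = N/(7 + 1²) = N/(7 + 1) = N/8)
1/(m(73) + O(8, -69)) = 1/((⅛)*73 - 5) = 1/(73/8 - 5) = 1/(33/8) = 8/33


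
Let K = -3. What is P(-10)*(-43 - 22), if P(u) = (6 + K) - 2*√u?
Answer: -195 + 130*I*√10 ≈ -195.0 + 411.1*I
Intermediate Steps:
P(u) = 3 - 2*√u (P(u) = (6 - 3) - 2*√u = 3 - 2*√u)
P(-10)*(-43 - 22) = (3 - 2*I*√10)*(-43 - 22) = (3 - 2*I*√10)*(-65) = -195 + 130*I*√10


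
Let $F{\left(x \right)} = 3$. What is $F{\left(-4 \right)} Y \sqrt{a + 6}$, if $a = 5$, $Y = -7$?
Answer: $- 21 \sqrt{11} \approx -69.649$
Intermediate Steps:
$F{\left(-4 \right)} Y \sqrt{a + 6} = 3 \left(-7\right) \sqrt{5 + 6} = - 21 \sqrt{11}$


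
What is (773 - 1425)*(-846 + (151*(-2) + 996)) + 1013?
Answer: 100117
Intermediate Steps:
(773 - 1425)*(-846 + (151*(-2) + 996)) + 1013 = -652*(-846 + (-302 + 996)) + 1013 = -652*(-846 + 694) + 1013 = -652*(-152) + 1013 = 99104 + 1013 = 100117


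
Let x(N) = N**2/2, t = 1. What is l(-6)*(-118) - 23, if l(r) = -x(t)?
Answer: 36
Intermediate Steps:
x(N) = N**2/2
l(r) = -1/2 (l(r) = -1**2/2 = -1/2)
l(-6)*(-118) - 23 = -1/2*(-118) - 23 = 59 - 23 = 36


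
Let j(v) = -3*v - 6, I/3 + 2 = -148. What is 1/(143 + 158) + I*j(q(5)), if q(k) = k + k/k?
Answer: 3250801/301 ≈ 10800.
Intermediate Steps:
I = -450 (I = -6 + 3*(-148) = -6 - 444 = -450)
q(k) = 1 + k (q(k) = k + 1 = 1 + k)
j(v) = -6 - 3*v
1/(143 + 158) + I*j(q(5)) = 1/(143 + 158) - 450*(-6 - 3*(1 + 5)) = 1/301 - 450*(-6 - 3*6) = 1/301 - 450*(-6 - 18) = 1/301 - 450*(-24) = 1/301 + 10800 = 3250801/301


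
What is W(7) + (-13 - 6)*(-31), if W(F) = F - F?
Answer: 589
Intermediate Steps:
W(F) = 0
W(7) + (-13 - 6)*(-31) = 0 + (-13 - 6)*(-31) = 0 - 19*(-31) = 0 + 589 = 589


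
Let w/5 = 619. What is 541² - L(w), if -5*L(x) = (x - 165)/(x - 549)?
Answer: 372583206/1273 ≈ 2.9268e+5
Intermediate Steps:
w = 3095 (w = 5*619 = 3095)
L(x) = -(-165 + x)/(5*(-549 + x)) (L(x) = -(x - 165)/(5*(x - 549)) = -(-165 + x)/(5*(-549 + x)))
541² - L(w) = 541² - (165 - 1*3095)/(5*(-549 + 3095)) = 292681 - (165 - 3095)/(5*2546) = 292681 - (-2930)/(5*2546) = 292681 - 1*(-293/1273) = 292681 + 293/1273 = 372583206/1273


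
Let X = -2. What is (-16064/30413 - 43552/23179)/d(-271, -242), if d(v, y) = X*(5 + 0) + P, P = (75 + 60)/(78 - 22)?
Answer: 95026088192/299600743975 ≈ 0.31718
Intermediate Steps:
P = 135/56 ≈ 2.4107
d(v, y) = -425/56 (d(v, y) = -2*(5 + 0) + 135/56 = -2*5 + 135/56 = -10 + 135/56 = -425/56)
(-16064/30413 - 43552/23179)/d(-271, -242) = (-16064/30413 - 43552/23179)/(-425/56) = (-16064*1/30413 - 43552*1/23179)*(-56/425) = (-16064/30413 - 43552/23179)*(-56/425) = -1696894432/704942927*(-56/425) = 95026088192/299600743975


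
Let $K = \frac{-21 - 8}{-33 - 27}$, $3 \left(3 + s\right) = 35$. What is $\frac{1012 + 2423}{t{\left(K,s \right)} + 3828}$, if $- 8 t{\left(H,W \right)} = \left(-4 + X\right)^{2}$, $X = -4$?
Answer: $\frac{687}{764} \approx 0.89921$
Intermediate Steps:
$s = \frac{26}{3}$ ($s = -3 + \frac{1}{3} \cdot 35 = -3 + \frac{35}{3} = \frac{26}{3} \approx 8.6667$)
$K = \frac{29}{60}$ ($K = - \frac{29}{-60} = \left(-29\right) \left(- \frac{1}{60}\right) = \frac{29}{60} \approx 0.48333$)
$t{\left(H,W \right)} = -8$ ($t{\left(H,W \right)} = - \frac{\left(-4 - 4\right)^{2}}{8} = - \frac{\left(-8\right)^{2}}{8} = \left(- \frac{1}{8}\right) 64 = -8$)
$\frac{1012 + 2423}{t{\left(K,s \right)} + 3828} = \frac{1012 + 2423}{-8 + 3828} = \frac{3435}{3820} = 3435 \cdot \frac{1}{3820} = \frac{687}{764}$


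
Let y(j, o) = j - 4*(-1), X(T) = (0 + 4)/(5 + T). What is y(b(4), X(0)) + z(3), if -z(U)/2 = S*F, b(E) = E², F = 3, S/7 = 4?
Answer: -148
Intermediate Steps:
S = 28 (S = 7*4 = 28)
X(T) = 4/(5 + T)
z(U) = -168 (z(U) = -56*3 = -2*84 = -168)
y(j, o) = 4 + j (y(j, o) = j + 4 = 4 + j)
y(b(4), X(0)) + z(3) = (4 + 4²) - 168 = (4 + 16) - 168 = 20 - 168 = -148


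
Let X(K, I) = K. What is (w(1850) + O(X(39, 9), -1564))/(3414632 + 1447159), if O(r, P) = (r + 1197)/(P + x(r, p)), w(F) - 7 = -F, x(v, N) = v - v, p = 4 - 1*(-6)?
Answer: -720922/1900960281 ≈ -0.00037924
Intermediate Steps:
p = 10 (p = 4 + 6 = 10)
x(v, N) = 0
w(F) = 7 - F
O(r, P) = (1197 + r)/P (O(r, P) = (r + 1197)/(P + 0) = (1197 + r)/P)
(w(1850) + O(X(39, 9), -1564))/(3414632 + 1447159) = ((7 - 1*1850) + (1197 + 39)/(-1564))/(3414632 + 1447159) = ((7 - 1850) - 1/1564*1236)/4861791 = (-1843 - 309/391)*(1/4861791) = -720922/391*1/4861791 = -720922/1900960281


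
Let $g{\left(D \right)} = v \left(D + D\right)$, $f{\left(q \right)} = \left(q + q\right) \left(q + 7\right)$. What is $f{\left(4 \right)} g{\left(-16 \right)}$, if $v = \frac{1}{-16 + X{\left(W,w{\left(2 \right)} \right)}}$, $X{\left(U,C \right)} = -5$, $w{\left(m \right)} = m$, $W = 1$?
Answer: $\frac{2816}{21} \approx 134.1$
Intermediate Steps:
$f{\left(q \right)} = 2 q \left(7 + q\right)$
$v = - \frac{1}{21}$ ($v = \frac{1}{-16 - 5} = \frac{1}{-21} = - \frac{1}{21} \approx -0.047619$)
$g{\left(D \right)} = - \frac{2 D}{21}$ ($g{\left(D \right)} = - \frac{D + D}{21} = - \frac{2 D}{21}$)
$f{\left(4 \right)} g{\left(-16 \right)} = 2 \cdot 4 \left(7 + 4\right) \left(\left(- \frac{2}{21}\right) \left(-16\right)\right) = 2 \cdot 4 \cdot 11 \cdot \frac{32}{21} = 88 \cdot \frac{32}{21} = \frac{2816}{21}$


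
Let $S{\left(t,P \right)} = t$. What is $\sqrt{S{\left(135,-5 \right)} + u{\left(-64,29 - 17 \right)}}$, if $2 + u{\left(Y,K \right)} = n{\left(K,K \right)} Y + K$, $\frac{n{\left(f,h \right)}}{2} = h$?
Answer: $i \sqrt{1391} \approx 37.296 i$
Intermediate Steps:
$n{\left(f,h \right)} = 2 h$
$u{\left(Y,K \right)} = -2 + K + 2 K Y$ ($u{\left(Y,K \right)} = -2 + \left(2 K Y + K\right) = -2 + \left(K + 2 K Y\right) = -2 + K + 2 K Y$)
$\sqrt{S{\left(135,-5 \right)} + u{\left(-64,29 - 17 \right)}} = \sqrt{135 + \left(-2 + \left(29 - 17\right) + 2 \left(29 - 17\right) \left(-64\right)\right)} = \sqrt{135 + \left(-2 + 12 + 2 \cdot 12 \left(-64\right)\right)} = \sqrt{135 - 1526} = \sqrt{-1391} = i \sqrt{1391}$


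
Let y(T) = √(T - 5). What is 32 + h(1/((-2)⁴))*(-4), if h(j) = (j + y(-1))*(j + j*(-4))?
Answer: 2051/64 + 3*I*√6/4 ≈ 32.047 + 1.8371*I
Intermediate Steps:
y(T) = √(-5 + T)
h(j) = -3*j*(j + I*√6) (h(j) = (j + √(-5 - 1))*(j + j*(-4)) = (j + √(-6))*(j - 4*j) = (j + I*√6)*(-3*j) = -3*j*(j + I*√6))
32 + h(1/((-2)⁴))*(-4) = 32 - 3*(1/((-2)⁴) + I*√6)/((-2)⁴)*(-4) = 32 - 3*(1/16 + I*√6)/16*(-4) = 32 - 3*1/16*(1/16 + I*√6)*(-4) = 32 + (-3/256 - 3*I*√6/16)*(-4) = 32 + (3/64 + 3*I*√6/4) = 2051/64 + 3*I*√6/4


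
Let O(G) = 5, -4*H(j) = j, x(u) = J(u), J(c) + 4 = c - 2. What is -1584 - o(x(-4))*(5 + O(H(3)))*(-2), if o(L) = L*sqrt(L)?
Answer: -1584 - 200*I*sqrt(10) ≈ -1584.0 - 632.46*I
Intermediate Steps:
J(c) = -6 + c (J(c) = -4 + (c - 2) = -4 + (-2 + c) = -6 + c)
x(u) = -6 + u
H(j) = -j/4
o(L) = L**(3/2)
-1584 - o(x(-4))*(5 + O(H(3)))*(-2) = -1584 - (-6 - 4)**(3/2)*(5 + 5)*(-2) = -1584 - (-10)**(3/2)*10*(-2) = -1584 - -10*I*sqrt(10)*10*(-2) = -1584 - (-100*I*sqrt(10))*(-2) = -1584 - 200*I*sqrt(10)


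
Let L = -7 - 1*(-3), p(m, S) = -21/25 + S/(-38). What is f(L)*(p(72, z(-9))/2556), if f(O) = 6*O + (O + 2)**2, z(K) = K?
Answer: 191/40470 ≈ 0.0047195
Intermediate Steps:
p(m, S) = -21/25 - S/38 (p(m, S) = -21*1/25 + S*(-1/38) = -21/25 - S/38)
L = -4 (L = -7 + 3 = -4)
f(O) = (2 + O)**2 + 6*O (f(O) = 6*O + (2 + O)**2 = (2 + O)**2 + 6*O)
f(L)*(p(72, z(-9))/2556) = ((2 - 4)**2 + 6*(-4))*((-21/25 - 1/38*(-9))/2556) = ((-2)**2 - 24)*((-21/25 + 9/38)*(1/2556)) = (4 - 24)*(-573/950*1/2556) = -20*(-191/809400) = 191/40470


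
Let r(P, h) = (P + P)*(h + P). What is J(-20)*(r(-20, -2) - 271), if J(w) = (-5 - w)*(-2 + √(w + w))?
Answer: -18270 + 18270*I*√10 ≈ -18270.0 + 57775.0*I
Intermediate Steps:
r(P, h) = 2*P*(P + h) (r(P, h) = (2*P)*(P + h) = 2*P*(P + h))
J(w) = (-5 - w)*(-2 + √2*√w) (J(w) = (-5 - w)*(-2 + √(2*w)) = (-5 - w)*(-2 + √2*√w))
J(-20)*(r(-20, -2) - 271) = (10 + 2*(-20) - √2*(-20)^(3/2) - 5*√2*√(-20))*(2*(-20)*(-20 - 2) - 271) = (10 - 40 - √2*(-40*I*√5) - 5*√2*2*I*√5)*(2*(-20)*(-22) - 271) = (10 - 40 + 40*I*√10 - 10*I*√10)*(880 - 271) = (-30 + 30*I*√10)*609 = -18270 + 18270*I*√10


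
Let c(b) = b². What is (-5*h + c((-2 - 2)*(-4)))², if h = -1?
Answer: 68121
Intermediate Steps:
(-5*h + c((-2 - 2)*(-4)))² = (-5*(-1) + ((-2 - 2)*(-4))²)² = (5 + (-4*(-4))²)² = (5 + 16²)² = (5 + 256)² = 261² = 68121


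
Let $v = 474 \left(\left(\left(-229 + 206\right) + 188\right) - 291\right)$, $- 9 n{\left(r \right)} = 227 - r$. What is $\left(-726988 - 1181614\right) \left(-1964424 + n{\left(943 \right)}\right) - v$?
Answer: $\frac{33742366155716}{9} \approx 3.7491 \cdot 10^{12}$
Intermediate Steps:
$n{\left(r \right)} = - \frac{227}{9} + \frac{r}{9}$ ($n{\left(r \right)} = - \frac{227 - r}{9} = - \frac{227}{9} + \frac{r}{9}$)
$v = -59724$ ($v = 474 \left(\left(-23 + 188\right) - 291\right) = 474 \left(165 - 291\right) = 474 \left(-126\right) = -59724$)
$\left(-726988 - 1181614\right) \left(-1964424 + n{\left(943 \right)}\right) - v = \left(-726988 - 1181614\right) \left(-1964424 + \left(- \frac{227}{9} + \frac{1}{9} \cdot 943\right)\right) - -59724 = - 1908602 \left(-1964424 + \left(- \frac{227}{9} + \frac{943}{9}\right)\right) + 59724 = - 1908602 \left(-1964424 + \frac{716}{9}\right) + 59724 = \left(-1908602\right) \left(- \frac{17679100}{9}\right) + 59724 = \frac{33742365618200}{9} + 59724 = \frac{33742366155716}{9}$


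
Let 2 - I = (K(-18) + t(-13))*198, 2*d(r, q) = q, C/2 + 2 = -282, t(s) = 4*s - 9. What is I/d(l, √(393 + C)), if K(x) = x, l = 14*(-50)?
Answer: -31288*I*√7/35 ≈ -2365.1*I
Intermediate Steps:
t(s) = -9 + 4*s
C = -568 (C = -4 + 2*(-282) = -4 - 564 = -568)
l = -700
d(r, q) = q/2
I = 15644 (I = 2 - (-18 + (-9 + 4*(-13)))*198 = 2 - (-18 + (-9 - 52))*198 = 2 - (-18 - 61)*198 = 2 - (-79)*198 = 2 - 1*(-15642) = 2 + 15642 = 15644)
I/d(l, √(393 + C)) = 15644/((√(393 - 568)/2)) = 15644/((√(-175)/2)) = 15644/(((5*I*√7)/2)) = 15644/((5*I*√7/2)) = 15644*(-2*I*√7/35) = -31288*I*√7/35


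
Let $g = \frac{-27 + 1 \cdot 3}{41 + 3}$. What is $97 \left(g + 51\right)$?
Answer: $\frac{53835}{11} \approx 4894.1$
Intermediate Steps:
$g = - \frac{6}{11}$ ($g = \frac{-27 + 3}{44} = \left(-24\right) \frac{1}{44} = - \frac{6}{11} \approx -0.54545$)
$97 \left(g + 51\right) = 97 \left(- \frac{6}{11} + 51\right) = 97 \cdot \frac{555}{11} = \frac{53835}{11}$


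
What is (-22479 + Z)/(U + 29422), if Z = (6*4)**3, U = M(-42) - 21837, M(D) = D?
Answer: -8655/7543 ≈ -1.1474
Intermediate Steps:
U = -21879 (U = -42 - 21837 = -21879)
Z = 13824 (Z = 24**3 = 13824)
(-22479 + Z)/(U + 29422) = (-22479 + 13824)/(-21879 + 29422) = -8655/7543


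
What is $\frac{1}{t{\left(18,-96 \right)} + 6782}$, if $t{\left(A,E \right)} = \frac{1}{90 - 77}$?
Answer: $\frac{13}{88167} \approx 0.00014745$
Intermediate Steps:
$t{\left(A,E \right)} = \frac{1}{13}$
$\frac{1}{t{\left(18,-96 \right)} + 6782} = \frac{1}{\frac{1}{13} + 6782} = \frac{1}{\frac{88167}{13}} = \frac{13}{88167}$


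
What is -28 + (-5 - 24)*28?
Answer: -840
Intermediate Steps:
-28 + (-5 - 24)*28 = -28 - 29*28 = -28 - 812 = -840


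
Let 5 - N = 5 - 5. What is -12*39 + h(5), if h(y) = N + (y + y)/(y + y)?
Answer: -462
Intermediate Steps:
N = 5 (N = 5 - (5 - 5) = 5 - 1*0 = 5 + 0 = 5)
h(y) = 6 (h(y) = 5 + (y + y)/(y + y) = 5 + (2*y)/((2*y)) = 5 + (2*y)*(1/(2*y)) = 5 + 1 = 6)
-12*39 + h(5) = -12*39 + 6 = -468 + 6 = -462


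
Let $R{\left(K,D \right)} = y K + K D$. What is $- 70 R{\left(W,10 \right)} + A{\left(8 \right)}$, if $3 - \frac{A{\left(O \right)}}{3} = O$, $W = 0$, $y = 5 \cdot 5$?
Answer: $-15$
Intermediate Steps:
$y = 25$
$A{\left(O \right)} = 9 - 3 O$
$R{\left(K,D \right)} = 25 K + D K$ ($R{\left(K,D \right)} = 25 K + K D = 25 K + D K$)
$- 70 R{\left(W,10 \right)} + A{\left(8 \right)} = - 70 \cdot 0 \left(25 + 10\right) + \left(9 - 24\right) = - 70 \cdot 0 \cdot 35 + \left(9 - 24\right) = \left(-70\right) 0 - 15 = 0 - 15 = -15$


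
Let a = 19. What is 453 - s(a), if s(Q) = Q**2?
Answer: 92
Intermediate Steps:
453 - s(a) = 453 - 1*19**2 = 453 - 1*361 = 453 - 361 = 92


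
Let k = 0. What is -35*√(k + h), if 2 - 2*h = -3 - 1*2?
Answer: -35*√14/2 ≈ -65.479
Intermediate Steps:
h = 7/2 (h = 1 - (-3 - 1*2)/2 = 1 - (-3 - 2)/2 = 1 - ½*(-5) = 1 + 5/2 = 7/2 ≈ 3.5000)
-35*√(k + h) = -35*√(0 + 7/2) = -35*√14/2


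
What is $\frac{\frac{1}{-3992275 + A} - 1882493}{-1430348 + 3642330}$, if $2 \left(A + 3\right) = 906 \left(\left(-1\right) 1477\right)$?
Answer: $- \frac{4387487843994}{5155421101769} \approx -0.85104$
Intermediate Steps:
$A = -669084$ ($A = -3 + \frac{906 \left(\left(-1\right) 1477\right)}{2} = -3 + \frac{906 \left(-1477\right)}{2} = -3 + \frac{1}{2} \left(-1338162\right) = -3 - 669081 = -669084$)
$\frac{\frac{1}{-3992275 + A} - 1882493}{-1430348 + 3642330} = \frac{\frac{1}{-3992275 - 669084} - 1882493}{-1430348 + 3642330} = \frac{\frac{1}{-4661359} - 1882493}{2211982} = \left(- \frac{1}{4661359} - 1882493\right) \frac{1}{2211982} = \left(- \frac{8774975687988}{4661359}\right) \frac{1}{2211982} = - \frac{4387487843994}{5155421101769}$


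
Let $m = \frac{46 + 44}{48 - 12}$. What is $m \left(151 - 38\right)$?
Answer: $\frac{565}{2} \approx 282.5$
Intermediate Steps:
$m = \frac{5}{2}$ ($m = \frac{90}{48 - 12} = \frac{90}{36} = 90 \cdot \frac{1}{36} = \frac{5}{2} \approx 2.5$)
$m \left(151 - 38\right) = \frac{5 \left(151 - 38\right)}{2} = \frac{5}{2} \cdot 113 = \frac{565}{2}$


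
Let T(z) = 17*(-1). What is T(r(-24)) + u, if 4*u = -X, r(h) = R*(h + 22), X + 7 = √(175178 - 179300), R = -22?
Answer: -61/4 - 3*I*√458/4 ≈ -15.25 - 16.051*I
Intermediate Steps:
X = -7 + 3*I*√458 (X = -7 + √(175178 - 179300) = -7 + √(-4122) = -7 + 3*I*√458 ≈ -7.0 + 64.203*I)
r(h) = -484 - 22*h (r(h) = -22*(h + 22) = -22*(22 + h) = -484 - 22*h)
u = 7/4 - 3*I*√458/4 (u = (-(-7 + 3*I*√458))/4 = (7 - 3*I*√458)/4 = 7/4 - 3*I*√458/4 ≈ 1.75 - 16.051*I)
T(z) = -17
T(r(-24)) + u = -17 + (7/4 - 3*I*√458/4) = -61/4 - 3*I*√458/4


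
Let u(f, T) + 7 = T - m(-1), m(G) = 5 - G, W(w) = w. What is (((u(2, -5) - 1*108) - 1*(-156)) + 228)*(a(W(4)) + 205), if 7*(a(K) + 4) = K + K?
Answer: 365070/7 ≈ 52153.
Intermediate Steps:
a(K) = -4 + 2*K/7 (a(K) = -4 + (K + K)/7 = -4 + (2*K)/7 = -4 + 2*K/7)
u(f, T) = -13 + T (u(f, T) = -7 + (T - (5 - 1*(-1))) = -7 + (T - (5 + 1)) = -7 + (T - 1*6) = -7 + (T - 6) = -7 + (-6 + T) = -13 + T)
(((u(2, -5) - 1*108) - 1*(-156)) + 228)*(a(W(4)) + 205) = ((((-13 - 5) - 1*108) - 1*(-156)) + 228)*((-4 + (2/7)*4) + 205) = (((-18 - 108) + 156) + 228)*((-4 + 8/7) + 205) = ((-126 + 156) + 228)*(-20/7 + 205) = (30 + 228)*(1415/7) = 258*(1415/7) = 365070/7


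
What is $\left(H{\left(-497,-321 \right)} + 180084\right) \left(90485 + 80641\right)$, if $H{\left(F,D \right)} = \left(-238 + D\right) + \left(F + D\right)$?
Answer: $30581414082$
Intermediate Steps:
$H{\left(F,D \right)} = -238 + F + 2 D$ ($H{\left(F,D \right)} = \left(-238 + D\right) + \left(D + F\right) = -238 + F + 2 D$)
$\left(H{\left(-497,-321 \right)} + 180084\right) \left(90485 + 80641\right) = \left(\left(-238 - 497 + 2 \left(-321\right)\right) + 180084\right) \left(90485 + 80641\right) = \left(\left(-238 - 497 - 642\right) + 180084\right) 171126 = \left(-1377 + 180084\right) 171126 = 178707 \cdot 171126 = 30581414082$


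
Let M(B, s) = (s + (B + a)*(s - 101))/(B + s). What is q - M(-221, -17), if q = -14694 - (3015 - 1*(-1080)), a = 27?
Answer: -4448907/238 ≈ -18693.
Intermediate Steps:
M(B, s) = (s + (-101 + s)*(27 + B))/(B + s) (M(B, s) = (s + (B + 27)*(s - 101))/(B + s) = (s + (27 + B)*(-101 + s))/(B + s) = (s + (-101 + s)*(27 + B))/(B + s))
q = -18789 (q = -14694 - (3015 + 1080) = -14694 - 1*4095 = -14694 - 4095 = -18789)
q - M(-221, -17) = -18789 - (-2727 - 101*(-221) + 28*(-17) - 221*(-17))/(-221 - 17) = -18789 - (-2727 + 22321 - 476 + 3757)/(-238) = -18789 - (-1)*22875/238 = -18789 - 1*(-22875/238) = -18789 + 22875/238 = -4448907/238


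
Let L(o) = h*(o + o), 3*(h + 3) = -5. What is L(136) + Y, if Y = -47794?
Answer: -147190/3 ≈ -49063.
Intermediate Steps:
h = -14/3 (h = -3 + (⅓)*(-5) = -3 - 5/3 = -14/3 ≈ -4.6667)
L(o) = -28*o/3 (L(o) = -14*(o + o)/3 = -28*o/3)
L(136) + Y = -28/3*136 - 47794 = -3808/3 - 47794 = -147190/3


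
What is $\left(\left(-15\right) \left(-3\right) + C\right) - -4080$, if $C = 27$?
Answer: $4152$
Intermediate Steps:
$\left(\left(-15\right) \left(-3\right) + C\right) - -4080 = \left(\left(-15\right) \left(-3\right) + 27\right) - -4080 = \left(45 + 27\right) + 4080 = 72 + 4080 = 4152$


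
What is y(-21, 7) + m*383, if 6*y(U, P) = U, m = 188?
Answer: 144001/2 ≈ 72001.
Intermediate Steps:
y(U, P) = U/6
y(-21, 7) + m*383 = (⅙)*(-21) + 188*383 = -7/2 + 72004 = 144001/2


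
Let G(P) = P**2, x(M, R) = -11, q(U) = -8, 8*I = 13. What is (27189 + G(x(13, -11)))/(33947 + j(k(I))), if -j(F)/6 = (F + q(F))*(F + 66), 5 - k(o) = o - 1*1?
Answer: 174784/227057 ≈ 0.76978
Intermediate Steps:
I = 13/8 (I = (1/8)*13 = 13/8 ≈ 1.6250)
k(o) = 6 - o (k(o) = 5 - (o - 1*1) = 5 - (o - 1) = 5 - (-1 + o) = 5 + (1 - o) = 6 - o)
j(F) = -6*(-8 + F)*(66 + F) (j(F) = -6*(F - 8)*(F + 66) = -6*(-8 + F)*(66 + F))
(27189 + G(x(13, -11)))/(33947 + j(k(I))) = (27189 + (-11)**2)/(33947 + (3168 - 348*(6 - 1*13/8) - 6*(6 - 1*13/8)**2)) = (27189 + 121)/(33947 + (3168 - 348*(6 - 13/8) - 6*(6 - 13/8)**2)) = 27310/(33947 + (3168 - 348*35/8 - 6*(35/8)**2)) = 27310/(33947 + (3168 - 3045/2 - 6*1225/64)) = 27310/(33947 + (3168 - 3045/2 - 3675/32)) = 27310/(33947 + 48981/32) = 27310/(1135285/32) = 27310*(32/1135285) = 174784/227057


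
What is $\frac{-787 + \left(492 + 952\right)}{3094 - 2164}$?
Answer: $\frac{219}{310} \approx 0.70645$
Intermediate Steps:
$\frac{-787 + \left(492 + 952\right)}{3094 - 2164} = \frac{-787 + 1444}{930} = 657 \cdot \frac{1}{930} = \frac{219}{310}$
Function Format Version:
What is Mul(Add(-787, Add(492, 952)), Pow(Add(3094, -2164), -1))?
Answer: Rational(219, 310) ≈ 0.70645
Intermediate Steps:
Mul(Add(-787, Add(492, 952)), Pow(Add(3094, -2164), -1)) = Mul(Add(-787, 1444), Pow(930, -1)) = Mul(657, Rational(1, 930)) = Rational(219, 310)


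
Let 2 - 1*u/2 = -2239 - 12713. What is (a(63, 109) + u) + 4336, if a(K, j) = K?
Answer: 34307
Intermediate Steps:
u = 29908 (u = 4 - 2*(-2239 - 12713) = 4 - 2*(-14952) = 4 + 29904 = 29908)
(a(63, 109) + u) + 4336 = (63 + 29908) + 4336 = 29971 + 4336 = 34307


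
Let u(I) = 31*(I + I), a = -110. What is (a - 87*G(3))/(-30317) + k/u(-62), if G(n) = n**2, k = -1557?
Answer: 50636261/116538548 ≈ 0.43450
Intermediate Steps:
u(I) = 62*I (u(I) = 31*(2*I) = 62*I)
(a - 87*G(3))/(-30317) + k/u(-62) = (-110 - 87*3**2)/(-30317) - 1557/(62*(-62)) = (-110 - 87*9)*(-1/30317) - 1557/(-3844) = (-110 - 783)*(-1/30317) - 1557*(-1/3844) = -893*(-1/30317) + 1557/3844 = 893/30317 + 1557/3844 = 50636261/116538548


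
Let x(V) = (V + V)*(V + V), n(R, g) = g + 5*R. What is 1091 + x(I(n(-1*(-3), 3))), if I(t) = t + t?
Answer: 6275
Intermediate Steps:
I(t) = 2*t
x(V) = 4*V² (x(V) = (2*V)*(2*V) = 4*V²)
1091 + x(I(n(-1*(-3), 3))) = 1091 + 4*(2*(3 + 5*(-1*(-3))))² = 1091 + 4*(2*(3 + 5*3))² = 1091 + 4*(2*(3 + 15))² = 1091 + 4*(2*18)² = 1091 + 4*36² = 1091 + 4*1296 = 1091 + 5184 = 6275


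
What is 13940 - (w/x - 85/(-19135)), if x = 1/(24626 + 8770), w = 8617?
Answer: -1101255193201/3827 ≈ -2.8776e+8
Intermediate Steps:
x = 1/33396 ≈ 2.9944e-5
13940 - (w/x - 85/(-19135)) = 13940 - (8617/(1/33396) - 85/(-19135)) = 13940 - (8617*33396 - 85*(-1/19135)) = 13940 - (287773332 + 17/3827) = 13940 - 1*1101308541581/3827 = 13940 - 1101308541581/3827 = -1101255193201/3827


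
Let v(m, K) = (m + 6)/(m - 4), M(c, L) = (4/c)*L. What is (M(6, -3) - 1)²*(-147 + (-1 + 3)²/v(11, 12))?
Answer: -22239/17 ≈ -1308.2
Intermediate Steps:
M(c, L) = 4*L/c
v(m, K) = (6 + m)/(-4 + m)
(M(6, -3) - 1)²*(-147 + (-1 + 3)²/v(11, 12)) = (4*(-3)/6 - 1)²*(-147 + (-1 + 3)²/(((6 + 11)/(-4 + 11)))) = (4*(-3)*(⅙) - 1)²*(-147 + 2²/((17/7))) = (-2 - 1)²*(-147 + 4/(((⅐)*17))) = (-3)²*(-147 + 4/(17/7)) = 9*(-147 + 4*(7/17)) = 9*(-147 + 28/17) = 9*(-2471/17) = -22239/17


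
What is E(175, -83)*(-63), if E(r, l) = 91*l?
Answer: 475839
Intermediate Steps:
E(175, -83)*(-63) = (91*(-83))*(-63) = -7553*(-63) = 475839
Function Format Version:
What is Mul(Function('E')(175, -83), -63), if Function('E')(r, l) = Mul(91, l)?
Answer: 475839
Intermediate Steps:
Mul(Function('E')(175, -83), -63) = Mul(Mul(91, -83), -63) = Mul(-7553, -63) = 475839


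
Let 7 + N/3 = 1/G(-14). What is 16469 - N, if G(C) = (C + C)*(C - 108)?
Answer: 56329837/3416 ≈ 16490.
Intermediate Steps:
G(C) = 2*C*(-108 + C) (G(C) = (2*C)*(-108 + C) = 2*C*(-108 + C))
N = -71733/3416 (N = -21 + 3/((2*(-14)*(-108 - 14))) = -21 + 3/((2*(-14)*(-122))) = -21 + 3/3416 = -71733/3416 ≈ -20.999)
16469 - N = 16469 - 1*(-71733/3416) = 16469 + 71733/3416 = 56329837/3416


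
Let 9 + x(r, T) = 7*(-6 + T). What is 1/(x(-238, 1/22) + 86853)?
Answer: 22/1909651 ≈ 1.1520e-5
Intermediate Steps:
x(r, T) = -51 + 7*T (x(r, T) = -9 + 7*(-6 + T) = -9 + (-42 + 7*T) = -51 + 7*T)
1/(x(-238, 1/22) + 86853) = 1/((-51 + 7/22) + 86853) = 1/(-1115/22 + 86853) = 1/(1909651/22) = 22/1909651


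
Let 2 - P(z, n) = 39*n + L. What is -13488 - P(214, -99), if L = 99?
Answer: -17252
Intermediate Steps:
P(z, n) = -97 - 39*n (P(z, n) = 2 - (39*n + 99) = 2 - (99 + 39*n) = 2 + (-99 - 39*n) = -97 - 39*n)
-13488 - P(214, -99) = -13488 - (-97 - 39*(-99)) = -13488 - (-97 + 3861) = -13488 - 1*3764 = -13488 - 3764 = -17252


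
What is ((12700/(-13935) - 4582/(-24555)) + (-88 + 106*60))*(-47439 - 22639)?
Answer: -3341734616976068/7603865 ≈ -4.3948e+8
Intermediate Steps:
((12700/(-13935) - 4582/(-24555)) + (-88 + 106*60))*(-47439 - 22639) = ((12700*(-1/13935) - 4582*(-1/24555)) + (-88 + 6360))*(-70078) = ((-2540/2787 + 4582/24555) + 6272)*(-70078) = (-5511074/7603865 + 6272)*(-70078) = (47685930206/7603865)*(-70078) = -3341734616976068/7603865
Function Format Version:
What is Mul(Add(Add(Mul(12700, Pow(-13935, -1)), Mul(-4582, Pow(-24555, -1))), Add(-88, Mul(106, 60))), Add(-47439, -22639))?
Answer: Rational(-3341734616976068, 7603865) ≈ -4.3948e+8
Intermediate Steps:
Mul(Add(Add(Mul(12700, Pow(-13935, -1)), Mul(-4582, Pow(-24555, -1))), Add(-88, Mul(106, 60))), Add(-47439, -22639)) = Mul(Add(Add(Mul(12700, Rational(-1, 13935)), Mul(-4582, Rational(-1, 24555))), Add(-88, 6360)), -70078) = Mul(Add(Add(Rational(-2540, 2787), Rational(4582, 24555)), 6272), -70078) = Mul(Add(Rational(-5511074, 7603865), 6272), -70078) = Mul(Rational(47685930206, 7603865), -70078) = Rational(-3341734616976068, 7603865)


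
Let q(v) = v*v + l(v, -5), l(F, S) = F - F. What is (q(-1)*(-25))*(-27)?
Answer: 675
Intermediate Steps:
l(F, S) = 0
q(v) = v**2 (q(v) = v*v + 0 = v**2 + 0 = v**2)
(q(-1)*(-25))*(-27) = ((-1)**2*(-25))*(-27) = (1*(-25))*(-27) = -25*(-27) = 675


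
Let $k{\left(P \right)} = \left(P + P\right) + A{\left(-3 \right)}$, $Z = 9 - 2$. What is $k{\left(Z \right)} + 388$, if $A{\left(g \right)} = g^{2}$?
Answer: $411$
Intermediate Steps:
$Z = 7$ ($Z = 9 - 2 = 7$)
$k{\left(P \right)} = 9 + 2 P$ ($k{\left(P \right)} = \left(P + P\right) + \left(-3\right)^{2} = 2 P + 9 = 9 + 2 P$)
$k{\left(Z \right)} + 388 = \left(9 + 2 \cdot 7\right) + 388 = \left(9 + 14\right) + 388 = 23 + 388 = 411$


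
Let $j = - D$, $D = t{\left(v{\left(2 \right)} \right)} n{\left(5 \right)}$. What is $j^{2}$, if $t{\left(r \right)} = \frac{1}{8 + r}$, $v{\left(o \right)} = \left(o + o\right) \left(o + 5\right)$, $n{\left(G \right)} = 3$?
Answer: $\frac{1}{144} \approx 0.0069444$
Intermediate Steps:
$v{\left(o \right)} = 2 o \left(5 + o\right)$
$D = \frac{1}{12}$ ($D = \frac{1}{8 + 2 \cdot 2 \left(5 + 2\right)} 3 = \frac{1}{8 + 2 \cdot 2 \cdot 7} \cdot 3 = \frac{1}{8 + 28} \cdot 3 = \frac{1}{36} \cdot 3 = \frac{1}{12} \approx 0.083333$)
$j = - \frac{1}{12}$ ($j = \left(-1\right) \frac{1}{12} = - \frac{1}{12} \approx -0.083333$)
$j^{2} = \left(- \frac{1}{12}\right)^{2} = \frac{1}{144}$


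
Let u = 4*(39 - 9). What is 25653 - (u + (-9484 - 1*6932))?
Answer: 41949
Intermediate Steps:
u = 120 (u = 4*30 = 120)
25653 - (u + (-9484 - 1*6932)) = 25653 - (120 + (-9484 - 1*6932)) = 25653 - (120 + (-9484 - 6932)) = 25653 - (120 - 16416) = 25653 - 1*(-16296) = 25653 + 16296 = 41949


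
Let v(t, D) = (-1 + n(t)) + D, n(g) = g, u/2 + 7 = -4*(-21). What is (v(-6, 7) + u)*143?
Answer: 22022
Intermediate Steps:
u = 154 (u = -14 + 2*(-4*(-21)) = -14 + 2*84 = -14 + 168 = 154)
v(t, D) = -1 + D + t (v(t, D) = (-1 + t) + D = -1 + D + t)
(v(-6, 7) + u)*143 = ((-1 + 7 - 6) + 154)*143 = (0 + 154)*143 = 154*143 = 22022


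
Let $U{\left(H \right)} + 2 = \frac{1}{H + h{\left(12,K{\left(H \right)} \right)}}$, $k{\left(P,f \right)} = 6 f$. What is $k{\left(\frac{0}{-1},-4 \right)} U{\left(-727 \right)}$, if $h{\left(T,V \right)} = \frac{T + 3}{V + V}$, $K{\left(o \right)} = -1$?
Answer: $\frac{70560}{1469} \approx 48.033$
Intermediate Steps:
$h{\left(T,V \right)} = \frac{3 + T}{2 V}$
$U{\left(H \right)} = -2 + \frac{1}{- \frac{15}{2} + H}$ ($U{\left(H \right)} = -2 + \frac{1}{H + \frac{3 + 12}{2 \left(-1\right)}} = -2 + \frac{1}{H + \frac{1}{2} \left(-1\right) 15} = -2 + \frac{1}{H - \frac{15}{2}} = -2 + \frac{1}{- \frac{15}{2} + H}$)
$k{\left(\frac{0}{-1},-4 \right)} U{\left(-727 \right)} = 6 \left(-4\right) \frac{4 \left(8 - -727\right)}{-15 + 2 \left(-727\right)} = - 24 \frac{4 \left(8 + 727\right)}{-15 - 1454} = - 24 \cdot 4 \frac{1}{-1469} \cdot 735 = - 24 \cdot 4 \left(- \frac{1}{1469}\right) 735 = \left(-24\right) \left(- \frac{2940}{1469}\right) = \frac{70560}{1469}$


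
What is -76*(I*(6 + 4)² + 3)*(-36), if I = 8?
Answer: 2197008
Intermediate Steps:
-76*(I*(6 + 4)² + 3)*(-36) = -76*(8*(6 + 4)² + 3)*(-36) = -76*(8*10² + 3)*(-36) = -76*(8*100 + 3)*(-36) = -76*(800 + 3)*(-36) = -76*803*(-36) = -61028*(-36) = 2197008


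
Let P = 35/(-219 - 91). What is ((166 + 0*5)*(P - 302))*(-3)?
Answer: 4664019/31 ≈ 1.5045e+5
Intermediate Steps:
P = -7/62 (P = 35/(-310) = 35*(-1/310) = -7/62 ≈ -0.11290)
((166 + 0*5)*(P - 302))*(-3) = ((166 + 0*5)*(-7/62 - 302))*(-3) = ((166 + 0)*(-18731/62))*(-3) = (166*(-18731/62))*(-3) = -1554673/31*(-3) = 4664019/31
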